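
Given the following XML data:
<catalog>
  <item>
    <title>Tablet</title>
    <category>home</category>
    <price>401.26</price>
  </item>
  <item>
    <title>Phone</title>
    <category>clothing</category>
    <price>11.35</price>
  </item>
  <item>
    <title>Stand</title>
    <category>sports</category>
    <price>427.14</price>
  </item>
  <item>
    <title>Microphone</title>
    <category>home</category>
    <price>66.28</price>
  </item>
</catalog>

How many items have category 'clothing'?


Scanning <item> elements for <category>clothing</category>:
  Item 2: Phone -> MATCH
Count: 1

ANSWER: 1


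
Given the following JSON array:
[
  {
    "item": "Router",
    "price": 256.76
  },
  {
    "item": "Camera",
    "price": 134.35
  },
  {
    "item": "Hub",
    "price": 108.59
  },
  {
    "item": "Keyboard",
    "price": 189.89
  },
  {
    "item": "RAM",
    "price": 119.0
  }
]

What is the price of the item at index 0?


Array index 0 -> Router
price = 256.76

ANSWER: 256.76


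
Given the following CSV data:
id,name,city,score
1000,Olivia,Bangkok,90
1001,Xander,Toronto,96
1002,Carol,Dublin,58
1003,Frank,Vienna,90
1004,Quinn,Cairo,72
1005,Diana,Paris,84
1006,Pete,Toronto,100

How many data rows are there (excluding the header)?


Counting rows (excluding header):
Header: id,name,city,score
Data rows: 7

ANSWER: 7


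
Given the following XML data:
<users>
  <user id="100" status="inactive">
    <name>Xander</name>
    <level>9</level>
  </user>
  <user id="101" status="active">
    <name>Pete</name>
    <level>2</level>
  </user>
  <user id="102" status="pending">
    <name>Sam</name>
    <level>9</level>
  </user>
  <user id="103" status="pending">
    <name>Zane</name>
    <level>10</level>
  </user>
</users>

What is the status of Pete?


Finding user with name = Pete
user id="101" status="active"

ANSWER: active


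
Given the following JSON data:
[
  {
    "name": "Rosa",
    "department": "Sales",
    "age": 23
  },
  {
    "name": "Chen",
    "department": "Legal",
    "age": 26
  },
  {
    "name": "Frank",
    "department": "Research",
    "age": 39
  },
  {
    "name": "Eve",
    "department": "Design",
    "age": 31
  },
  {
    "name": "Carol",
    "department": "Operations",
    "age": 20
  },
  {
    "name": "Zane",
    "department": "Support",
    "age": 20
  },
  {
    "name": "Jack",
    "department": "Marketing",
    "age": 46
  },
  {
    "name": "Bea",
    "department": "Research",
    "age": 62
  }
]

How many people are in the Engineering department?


Scanning records for department = Engineering
  No matches found
Count: 0

ANSWER: 0


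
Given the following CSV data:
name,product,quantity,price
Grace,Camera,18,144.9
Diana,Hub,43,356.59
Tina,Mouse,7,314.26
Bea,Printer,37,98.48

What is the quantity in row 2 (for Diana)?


Row 2: Diana
Column 'quantity' = 43

ANSWER: 43


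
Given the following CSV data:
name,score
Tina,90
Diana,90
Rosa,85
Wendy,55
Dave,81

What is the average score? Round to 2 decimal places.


Scores: 90, 90, 85, 55, 81
Sum = 401
Count = 5
Average = 401 / 5 = 80.20

ANSWER: 80.20


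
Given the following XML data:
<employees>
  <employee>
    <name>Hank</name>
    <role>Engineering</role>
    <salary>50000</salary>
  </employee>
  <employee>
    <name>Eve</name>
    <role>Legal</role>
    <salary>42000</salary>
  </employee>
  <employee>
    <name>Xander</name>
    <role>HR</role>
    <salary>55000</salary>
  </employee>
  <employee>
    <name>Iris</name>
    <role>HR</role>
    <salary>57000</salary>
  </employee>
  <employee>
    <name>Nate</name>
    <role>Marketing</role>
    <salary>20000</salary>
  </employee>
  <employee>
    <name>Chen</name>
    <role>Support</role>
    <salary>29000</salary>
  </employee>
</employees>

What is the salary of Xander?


Searching for <employee> with <name>Xander</name>
Found at position 3
<salary>55000</salary>

ANSWER: 55000


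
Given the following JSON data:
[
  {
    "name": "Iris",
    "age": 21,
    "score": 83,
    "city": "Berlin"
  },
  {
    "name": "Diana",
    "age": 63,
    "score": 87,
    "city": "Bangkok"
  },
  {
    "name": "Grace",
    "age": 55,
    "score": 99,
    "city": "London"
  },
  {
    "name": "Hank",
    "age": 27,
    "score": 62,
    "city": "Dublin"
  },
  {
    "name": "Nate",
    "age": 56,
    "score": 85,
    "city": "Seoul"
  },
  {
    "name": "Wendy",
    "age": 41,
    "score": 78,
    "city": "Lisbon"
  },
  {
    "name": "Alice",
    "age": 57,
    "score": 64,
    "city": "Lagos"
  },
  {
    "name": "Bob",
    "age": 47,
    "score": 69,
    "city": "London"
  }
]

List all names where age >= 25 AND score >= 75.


Checking both conditions:
  Iris (age=21, score=83) -> no
  Diana (age=63, score=87) -> YES
  Grace (age=55, score=99) -> YES
  Hank (age=27, score=62) -> no
  Nate (age=56, score=85) -> YES
  Wendy (age=41, score=78) -> YES
  Alice (age=57, score=64) -> no
  Bob (age=47, score=69) -> no


ANSWER: Diana, Grace, Nate, Wendy


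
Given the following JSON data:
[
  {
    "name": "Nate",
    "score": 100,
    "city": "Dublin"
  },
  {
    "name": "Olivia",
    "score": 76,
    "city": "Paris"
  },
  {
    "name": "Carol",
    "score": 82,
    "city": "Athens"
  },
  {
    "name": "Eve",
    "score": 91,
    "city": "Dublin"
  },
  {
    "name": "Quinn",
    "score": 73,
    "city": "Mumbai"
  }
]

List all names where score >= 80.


Filtering records where score >= 80:
  Nate (score=100) -> YES
  Olivia (score=76) -> no
  Carol (score=82) -> YES
  Eve (score=91) -> YES
  Quinn (score=73) -> no


ANSWER: Nate, Carol, Eve


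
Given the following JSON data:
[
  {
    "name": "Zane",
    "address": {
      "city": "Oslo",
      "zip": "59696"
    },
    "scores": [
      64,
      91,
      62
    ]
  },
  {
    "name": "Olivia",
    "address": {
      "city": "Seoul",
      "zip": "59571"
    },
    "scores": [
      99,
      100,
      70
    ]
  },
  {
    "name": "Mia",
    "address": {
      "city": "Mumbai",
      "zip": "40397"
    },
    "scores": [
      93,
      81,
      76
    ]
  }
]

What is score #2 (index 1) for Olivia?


Path: records[1].scores[1]
Value: 100

ANSWER: 100


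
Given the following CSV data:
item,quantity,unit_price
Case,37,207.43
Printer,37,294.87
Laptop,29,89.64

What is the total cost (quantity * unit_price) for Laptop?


Row: Laptop
quantity = 29
unit_price = 89.64
total = 29 * 89.64 = 2599.56

ANSWER: 2599.56


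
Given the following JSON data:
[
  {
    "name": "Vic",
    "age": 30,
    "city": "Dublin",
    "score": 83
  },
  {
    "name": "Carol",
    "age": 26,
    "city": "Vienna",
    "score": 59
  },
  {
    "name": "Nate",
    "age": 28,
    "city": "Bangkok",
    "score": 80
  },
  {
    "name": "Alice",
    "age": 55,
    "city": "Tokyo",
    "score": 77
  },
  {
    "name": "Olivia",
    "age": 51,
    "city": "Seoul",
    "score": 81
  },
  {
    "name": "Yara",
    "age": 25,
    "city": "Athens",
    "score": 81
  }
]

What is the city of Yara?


Looking up record where name = Yara
Record index: 5
Field 'city' = Athens

ANSWER: Athens


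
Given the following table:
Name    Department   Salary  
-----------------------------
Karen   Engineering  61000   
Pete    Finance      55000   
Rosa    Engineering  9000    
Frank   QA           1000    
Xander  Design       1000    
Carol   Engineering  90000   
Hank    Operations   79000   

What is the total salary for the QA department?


QA department members:
  Frank: 1000
Total = 1000 = 1000

ANSWER: 1000


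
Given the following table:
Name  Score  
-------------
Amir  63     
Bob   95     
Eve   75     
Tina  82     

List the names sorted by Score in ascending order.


Sorting by Score (ascending):
  Amir: 63
  Eve: 75
  Tina: 82
  Bob: 95


ANSWER: Amir, Eve, Tina, Bob


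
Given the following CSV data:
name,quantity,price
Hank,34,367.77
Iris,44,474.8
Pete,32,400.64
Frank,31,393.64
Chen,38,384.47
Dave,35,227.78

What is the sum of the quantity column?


Values in 'quantity' column:
  Row 1: 34
  Row 2: 44
  Row 3: 32
  Row 4: 31
  Row 5: 38
  Row 6: 35
Sum = 34 + 44 + 32 + 31 + 38 + 35 = 214

ANSWER: 214


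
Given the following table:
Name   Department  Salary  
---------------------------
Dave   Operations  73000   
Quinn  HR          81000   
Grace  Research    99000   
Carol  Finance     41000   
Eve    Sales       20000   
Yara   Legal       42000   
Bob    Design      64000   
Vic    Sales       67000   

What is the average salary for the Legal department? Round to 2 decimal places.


Legal department members:
  Yara: 42000
Sum = 42000
Count = 1
Average = 42000 / 1 = 42000.00

ANSWER: 42000.00


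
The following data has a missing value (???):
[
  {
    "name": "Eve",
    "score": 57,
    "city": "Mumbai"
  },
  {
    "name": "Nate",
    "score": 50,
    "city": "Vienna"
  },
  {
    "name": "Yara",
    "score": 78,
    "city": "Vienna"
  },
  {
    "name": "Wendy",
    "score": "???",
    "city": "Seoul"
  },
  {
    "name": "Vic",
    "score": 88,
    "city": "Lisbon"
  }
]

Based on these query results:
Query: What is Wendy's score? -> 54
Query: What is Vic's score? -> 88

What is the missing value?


The missing value is Wendy's score
From query: Wendy's score = 54

ANSWER: 54


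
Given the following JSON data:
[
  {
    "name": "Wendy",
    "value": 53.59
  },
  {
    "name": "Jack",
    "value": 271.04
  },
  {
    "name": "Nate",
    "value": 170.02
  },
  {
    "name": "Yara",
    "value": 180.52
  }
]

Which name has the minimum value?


Comparing values:
  Wendy: 53.59
  Jack: 271.04
  Nate: 170.02
  Yara: 180.52
Minimum: Wendy (53.59)

ANSWER: Wendy


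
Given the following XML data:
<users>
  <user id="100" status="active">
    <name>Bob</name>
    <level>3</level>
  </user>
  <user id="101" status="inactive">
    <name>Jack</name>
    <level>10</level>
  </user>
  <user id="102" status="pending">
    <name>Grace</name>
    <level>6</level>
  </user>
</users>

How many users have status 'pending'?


Counting users with status='pending':
  Grace (id=102) -> MATCH
Count: 1

ANSWER: 1


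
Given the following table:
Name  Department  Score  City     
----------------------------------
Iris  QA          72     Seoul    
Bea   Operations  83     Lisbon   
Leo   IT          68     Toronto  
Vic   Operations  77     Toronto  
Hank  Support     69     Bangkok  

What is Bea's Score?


Row 2: Bea
Score = 83

ANSWER: 83


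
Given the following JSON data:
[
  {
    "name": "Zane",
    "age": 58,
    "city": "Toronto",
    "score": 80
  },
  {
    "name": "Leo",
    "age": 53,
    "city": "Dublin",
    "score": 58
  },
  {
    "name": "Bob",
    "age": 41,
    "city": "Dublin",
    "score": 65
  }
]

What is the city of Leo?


Looking up record where name = Leo
Record index: 1
Field 'city' = Dublin

ANSWER: Dublin


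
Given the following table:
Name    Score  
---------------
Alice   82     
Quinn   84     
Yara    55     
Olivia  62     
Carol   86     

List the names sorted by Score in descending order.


Sorting by Score (descending):
  Carol: 86
  Quinn: 84
  Alice: 82
  Olivia: 62
  Yara: 55


ANSWER: Carol, Quinn, Alice, Olivia, Yara


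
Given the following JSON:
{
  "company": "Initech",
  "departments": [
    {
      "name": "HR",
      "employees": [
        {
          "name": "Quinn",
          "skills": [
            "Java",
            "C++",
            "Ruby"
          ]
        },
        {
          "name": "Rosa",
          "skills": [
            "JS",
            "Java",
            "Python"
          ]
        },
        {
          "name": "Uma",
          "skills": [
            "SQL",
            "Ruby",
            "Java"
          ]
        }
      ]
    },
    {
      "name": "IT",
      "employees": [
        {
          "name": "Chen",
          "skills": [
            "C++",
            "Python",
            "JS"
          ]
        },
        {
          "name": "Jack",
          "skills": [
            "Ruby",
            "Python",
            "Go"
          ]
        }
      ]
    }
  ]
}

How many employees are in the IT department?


Path: departments[1].employees
Count: 2

ANSWER: 2


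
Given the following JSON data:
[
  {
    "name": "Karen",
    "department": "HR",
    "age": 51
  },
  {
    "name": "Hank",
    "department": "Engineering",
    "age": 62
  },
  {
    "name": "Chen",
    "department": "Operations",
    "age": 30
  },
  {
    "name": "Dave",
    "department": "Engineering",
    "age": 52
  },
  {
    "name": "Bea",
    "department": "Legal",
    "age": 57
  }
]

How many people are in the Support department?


Scanning records for department = Support
  No matches found
Count: 0

ANSWER: 0


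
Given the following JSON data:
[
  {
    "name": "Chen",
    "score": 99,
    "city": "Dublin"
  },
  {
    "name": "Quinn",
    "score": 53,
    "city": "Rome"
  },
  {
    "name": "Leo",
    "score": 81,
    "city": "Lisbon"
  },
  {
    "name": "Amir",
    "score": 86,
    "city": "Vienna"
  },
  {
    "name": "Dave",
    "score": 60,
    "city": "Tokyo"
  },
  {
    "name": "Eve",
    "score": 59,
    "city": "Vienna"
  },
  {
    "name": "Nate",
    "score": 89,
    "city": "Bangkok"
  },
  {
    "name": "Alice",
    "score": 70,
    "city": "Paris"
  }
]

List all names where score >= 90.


Filtering records where score >= 90:
  Chen (score=99) -> YES
  Quinn (score=53) -> no
  Leo (score=81) -> no
  Amir (score=86) -> no
  Dave (score=60) -> no
  Eve (score=59) -> no
  Nate (score=89) -> no
  Alice (score=70) -> no


ANSWER: Chen


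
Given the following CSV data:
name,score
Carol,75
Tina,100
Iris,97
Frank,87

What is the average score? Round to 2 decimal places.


Scores: 75, 100, 97, 87
Sum = 359
Count = 4
Average = 359 / 4 = 89.75

ANSWER: 89.75


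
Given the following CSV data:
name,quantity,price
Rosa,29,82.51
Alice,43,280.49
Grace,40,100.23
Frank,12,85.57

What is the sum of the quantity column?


Values in 'quantity' column:
  Row 1: 29
  Row 2: 43
  Row 3: 40
  Row 4: 12
Sum = 29 + 43 + 40 + 12 = 124

ANSWER: 124


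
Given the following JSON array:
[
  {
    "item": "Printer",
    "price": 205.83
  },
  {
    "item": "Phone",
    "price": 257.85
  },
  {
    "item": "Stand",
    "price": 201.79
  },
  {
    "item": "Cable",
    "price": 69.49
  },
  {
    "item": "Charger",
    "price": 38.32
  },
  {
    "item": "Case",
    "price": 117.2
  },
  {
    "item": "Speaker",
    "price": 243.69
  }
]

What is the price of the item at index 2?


Array index 2 -> Stand
price = 201.79

ANSWER: 201.79


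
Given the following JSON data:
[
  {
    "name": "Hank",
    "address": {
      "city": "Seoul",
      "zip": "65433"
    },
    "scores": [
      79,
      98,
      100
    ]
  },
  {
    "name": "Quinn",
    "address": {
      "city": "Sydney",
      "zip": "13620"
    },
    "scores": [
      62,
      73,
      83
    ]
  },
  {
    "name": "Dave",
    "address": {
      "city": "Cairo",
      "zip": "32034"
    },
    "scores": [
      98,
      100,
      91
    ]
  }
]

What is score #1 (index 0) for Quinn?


Path: records[1].scores[0]
Value: 62

ANSWER: 62


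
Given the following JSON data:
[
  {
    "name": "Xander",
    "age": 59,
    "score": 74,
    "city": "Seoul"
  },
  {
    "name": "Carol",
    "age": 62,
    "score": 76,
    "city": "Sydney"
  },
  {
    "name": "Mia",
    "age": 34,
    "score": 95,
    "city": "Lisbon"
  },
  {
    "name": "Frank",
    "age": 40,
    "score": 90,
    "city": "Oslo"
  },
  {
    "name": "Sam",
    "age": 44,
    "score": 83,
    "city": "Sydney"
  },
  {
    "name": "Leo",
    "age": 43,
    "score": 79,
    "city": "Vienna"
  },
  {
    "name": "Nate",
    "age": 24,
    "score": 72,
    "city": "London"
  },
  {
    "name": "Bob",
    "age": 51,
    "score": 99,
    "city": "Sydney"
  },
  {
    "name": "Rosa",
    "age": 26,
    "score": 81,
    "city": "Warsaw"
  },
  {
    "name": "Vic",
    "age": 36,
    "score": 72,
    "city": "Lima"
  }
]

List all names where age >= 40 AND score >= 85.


Checking both conditions:
  Xander (age=59, score=74) -> no
  Carol (age=62, score=76) -> no
  Mia (age=34, score=95) -> no
  Frank (age=40, score=90) -> YES
  Sam (age=44, score=83) -> no
  Leo (age=43, score=79) -> no
  Nate (age=24, score=72) -> no
  Bob (age=51, score=99) -> YES
  Rosa (age=26, score=81) -> no
  Vic (age=36, score=72) -> no


ANSWER: Frank, Bob


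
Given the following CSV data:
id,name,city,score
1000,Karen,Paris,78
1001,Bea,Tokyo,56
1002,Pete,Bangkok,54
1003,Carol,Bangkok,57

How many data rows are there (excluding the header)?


Counting rows (excluding header):
Header: id,name,city,score
Data rows: 4

ANSWER: 4


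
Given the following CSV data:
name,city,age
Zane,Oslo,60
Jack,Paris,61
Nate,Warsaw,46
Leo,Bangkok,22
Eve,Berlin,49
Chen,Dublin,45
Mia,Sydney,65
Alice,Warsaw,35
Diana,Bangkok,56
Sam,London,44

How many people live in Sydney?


Scanning city column for 'Sydney':
  Row 7: Mia -> MATCH
Total matches: 1

ANSWER: 1


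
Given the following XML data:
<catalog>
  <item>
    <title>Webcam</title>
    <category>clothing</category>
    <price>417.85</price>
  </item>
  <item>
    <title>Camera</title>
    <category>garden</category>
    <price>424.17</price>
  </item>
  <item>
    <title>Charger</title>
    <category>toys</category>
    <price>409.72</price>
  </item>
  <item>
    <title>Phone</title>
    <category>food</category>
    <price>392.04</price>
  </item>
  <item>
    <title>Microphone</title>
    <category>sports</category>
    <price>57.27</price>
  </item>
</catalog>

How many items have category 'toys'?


Scanning <item> elements for <category>toys</category>:
  Item 3: Charger -> MATCH
Count: 1

ANSWER: 1


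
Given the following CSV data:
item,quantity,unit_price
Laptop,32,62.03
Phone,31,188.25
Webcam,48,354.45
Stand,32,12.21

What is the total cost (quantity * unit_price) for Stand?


Row: Stand
quantity = 32
unit_price = 12.21
total = 32 * 12.21 = 390.72

ANSWER: 390.72


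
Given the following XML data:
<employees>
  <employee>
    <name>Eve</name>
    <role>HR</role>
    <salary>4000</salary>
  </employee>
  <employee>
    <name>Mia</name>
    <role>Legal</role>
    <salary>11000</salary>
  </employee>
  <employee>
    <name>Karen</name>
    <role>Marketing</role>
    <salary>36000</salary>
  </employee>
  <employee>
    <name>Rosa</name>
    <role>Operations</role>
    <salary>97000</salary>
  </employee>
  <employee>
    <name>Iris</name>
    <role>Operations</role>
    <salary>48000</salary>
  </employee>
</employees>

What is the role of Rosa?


Searching for <employee> with <name>Rosa</name>
Found at position 4
<role>Operations</role>

ANSWER: Operations


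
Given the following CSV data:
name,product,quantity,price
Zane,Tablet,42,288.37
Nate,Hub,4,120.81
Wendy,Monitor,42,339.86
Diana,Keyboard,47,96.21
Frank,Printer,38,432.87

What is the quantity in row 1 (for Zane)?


Row 1: Zane
Column 'quantity' = 42

ANSWER: 42


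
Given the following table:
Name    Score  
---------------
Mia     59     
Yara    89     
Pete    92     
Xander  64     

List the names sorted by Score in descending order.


Sorting by Score (descending):
  Pete: 92
  Yara: 89
  Xander: 64
  Mia: 59


ANSWER: Pete, Yara, Xander, Mia


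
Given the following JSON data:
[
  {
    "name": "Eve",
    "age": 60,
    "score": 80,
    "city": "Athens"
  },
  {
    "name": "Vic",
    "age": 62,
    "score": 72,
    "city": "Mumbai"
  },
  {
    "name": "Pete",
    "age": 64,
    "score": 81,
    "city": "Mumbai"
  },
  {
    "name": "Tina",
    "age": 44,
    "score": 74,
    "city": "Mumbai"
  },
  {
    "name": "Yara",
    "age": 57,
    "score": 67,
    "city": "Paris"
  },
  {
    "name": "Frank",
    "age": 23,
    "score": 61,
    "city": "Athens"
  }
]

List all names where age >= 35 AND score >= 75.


Checking both conditions:
  Eve (age=60, score=80) -> YES
  Vic (age=62, score=72) -> no
  Pete (age=64, score=81) -> YES
  Tina (age=44, score=74) -> no
  Yara (age=57, score=67) -> no
  Frank (age=23, score=61) -> no


ANSWER: Eve, Pete


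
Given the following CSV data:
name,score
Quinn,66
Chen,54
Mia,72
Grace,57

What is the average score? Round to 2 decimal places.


Scores: 66, 54, 72, 57
Sum = 249
Count = 4
Average = 249 / 4 = 62.25

ANSWER: 62.25


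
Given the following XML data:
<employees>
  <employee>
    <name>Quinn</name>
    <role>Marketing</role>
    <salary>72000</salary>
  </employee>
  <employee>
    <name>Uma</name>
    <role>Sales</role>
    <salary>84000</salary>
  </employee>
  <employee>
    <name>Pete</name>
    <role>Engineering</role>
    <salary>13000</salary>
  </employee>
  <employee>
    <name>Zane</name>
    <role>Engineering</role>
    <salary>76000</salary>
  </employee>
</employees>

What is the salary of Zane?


Searching for <employee> with <name>Zane</name>
Found at position 4
<salary>76000</salary>

ANSWER: 76000


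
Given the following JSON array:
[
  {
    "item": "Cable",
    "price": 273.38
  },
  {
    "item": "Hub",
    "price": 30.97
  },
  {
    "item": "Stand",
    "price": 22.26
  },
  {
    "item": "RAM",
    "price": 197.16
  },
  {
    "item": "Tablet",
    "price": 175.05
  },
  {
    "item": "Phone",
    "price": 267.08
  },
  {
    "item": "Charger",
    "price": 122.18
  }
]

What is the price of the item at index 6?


Array index 6 -> Charger
price = 122.18

ANSWER: 122.18


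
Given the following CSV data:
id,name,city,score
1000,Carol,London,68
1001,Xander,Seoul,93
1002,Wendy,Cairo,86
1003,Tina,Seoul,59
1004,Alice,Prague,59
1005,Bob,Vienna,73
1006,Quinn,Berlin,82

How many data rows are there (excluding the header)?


Counting rows (excluding header):
Header: id,name,city,score
Data rows: 7

ANSWER: 7


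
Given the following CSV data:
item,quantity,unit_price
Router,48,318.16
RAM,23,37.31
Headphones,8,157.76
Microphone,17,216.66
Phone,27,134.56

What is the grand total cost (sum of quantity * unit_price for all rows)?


Computing row totals:
  Router: 48 * 318.16 = 15271.68
  RAM: 23 * 37.31 = 858.13
  Headphones: 8 * 157.76 = 1262.08
  Microphone: 17 * 216.66 = 3683.22
  Phone: 27 * 134.56 = 3633.12
Grand total = 15271.68 + 858.13 + 1262.08 + 3683.22 + 3633.12 = 24708.23

ANSWER: 24708.23


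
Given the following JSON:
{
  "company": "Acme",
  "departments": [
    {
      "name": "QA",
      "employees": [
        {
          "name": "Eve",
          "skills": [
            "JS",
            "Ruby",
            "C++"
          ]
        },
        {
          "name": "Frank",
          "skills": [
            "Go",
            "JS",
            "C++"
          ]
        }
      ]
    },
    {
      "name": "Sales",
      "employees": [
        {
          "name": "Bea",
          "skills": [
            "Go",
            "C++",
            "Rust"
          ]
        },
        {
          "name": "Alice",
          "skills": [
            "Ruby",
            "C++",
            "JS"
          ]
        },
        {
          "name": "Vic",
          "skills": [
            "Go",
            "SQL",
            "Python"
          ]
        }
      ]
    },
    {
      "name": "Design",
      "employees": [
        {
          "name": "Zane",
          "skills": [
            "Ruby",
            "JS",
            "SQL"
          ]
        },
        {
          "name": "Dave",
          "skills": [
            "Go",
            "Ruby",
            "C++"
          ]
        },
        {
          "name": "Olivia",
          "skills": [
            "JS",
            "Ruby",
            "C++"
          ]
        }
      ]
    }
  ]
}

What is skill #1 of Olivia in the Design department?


Path: departments[2].employees[2].skills[0]
Value: JS

ANSWER: JS


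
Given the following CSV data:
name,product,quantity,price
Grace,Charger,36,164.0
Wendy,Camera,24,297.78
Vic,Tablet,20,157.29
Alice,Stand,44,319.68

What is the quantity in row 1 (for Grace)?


Row 1: Grace
Column 'quantity' = 36

ANSWER: 36


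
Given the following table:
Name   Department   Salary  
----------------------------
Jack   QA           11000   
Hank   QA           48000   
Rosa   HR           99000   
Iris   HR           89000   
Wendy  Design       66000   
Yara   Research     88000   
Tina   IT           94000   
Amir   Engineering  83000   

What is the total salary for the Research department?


Research department members:
  Yara: 88000
Total = 88000 = 88000

ANSWER: 88000


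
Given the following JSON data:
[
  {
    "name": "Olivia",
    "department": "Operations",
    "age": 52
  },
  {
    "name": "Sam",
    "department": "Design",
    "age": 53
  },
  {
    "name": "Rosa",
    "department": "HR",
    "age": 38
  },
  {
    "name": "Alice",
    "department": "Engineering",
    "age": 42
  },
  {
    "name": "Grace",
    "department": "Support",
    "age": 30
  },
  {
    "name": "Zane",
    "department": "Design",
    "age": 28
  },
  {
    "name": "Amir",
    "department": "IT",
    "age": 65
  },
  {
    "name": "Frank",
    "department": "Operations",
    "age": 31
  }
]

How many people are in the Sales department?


Scanning records for department = Sales
  No matches found
Count: 0

ANSWER: 0


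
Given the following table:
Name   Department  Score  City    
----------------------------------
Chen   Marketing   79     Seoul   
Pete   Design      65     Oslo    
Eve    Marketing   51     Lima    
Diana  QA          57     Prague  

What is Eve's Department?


Row 3: Eve
Department = Marketing

ANSWER: Marketing


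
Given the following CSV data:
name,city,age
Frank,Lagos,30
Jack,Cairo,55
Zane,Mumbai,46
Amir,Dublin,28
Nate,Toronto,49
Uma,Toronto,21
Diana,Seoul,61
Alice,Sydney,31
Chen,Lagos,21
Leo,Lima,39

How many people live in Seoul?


Scanning city column for 'Seoul':
  Row 7: Diana -> MATCH
Total matches: 1

ANSWER: 1


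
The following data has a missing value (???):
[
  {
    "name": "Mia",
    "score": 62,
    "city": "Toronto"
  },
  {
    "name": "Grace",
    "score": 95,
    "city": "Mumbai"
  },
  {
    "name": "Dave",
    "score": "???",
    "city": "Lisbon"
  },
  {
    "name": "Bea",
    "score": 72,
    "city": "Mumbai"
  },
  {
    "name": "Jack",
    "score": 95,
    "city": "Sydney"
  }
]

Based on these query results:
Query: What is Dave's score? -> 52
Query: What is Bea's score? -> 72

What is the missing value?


The missing value is Dave's score
From query: Dave's score = 52

ANSWER: 52


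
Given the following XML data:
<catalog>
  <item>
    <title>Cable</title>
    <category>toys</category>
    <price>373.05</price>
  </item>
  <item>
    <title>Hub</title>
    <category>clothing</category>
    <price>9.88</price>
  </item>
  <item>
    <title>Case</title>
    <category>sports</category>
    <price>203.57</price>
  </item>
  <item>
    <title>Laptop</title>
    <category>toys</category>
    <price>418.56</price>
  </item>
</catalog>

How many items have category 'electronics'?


Scanning <item> elements for <category>electronics</category>:
Count: 0

ANSWER: 0


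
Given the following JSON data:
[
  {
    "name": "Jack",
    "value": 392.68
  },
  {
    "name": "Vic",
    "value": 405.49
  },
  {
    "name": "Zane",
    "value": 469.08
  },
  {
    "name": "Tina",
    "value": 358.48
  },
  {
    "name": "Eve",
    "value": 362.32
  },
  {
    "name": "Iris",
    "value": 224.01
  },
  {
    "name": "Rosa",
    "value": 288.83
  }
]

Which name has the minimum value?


Comparing values:
  Jack: 392.68
  Vic: 405.49
  Zane: 469.08
  Tina: 358.48
  Eve: 362.32
  Iris: 224.01
  Rosa: 288.83
Minimum: Iris (224.01)

ANSWER: Iris


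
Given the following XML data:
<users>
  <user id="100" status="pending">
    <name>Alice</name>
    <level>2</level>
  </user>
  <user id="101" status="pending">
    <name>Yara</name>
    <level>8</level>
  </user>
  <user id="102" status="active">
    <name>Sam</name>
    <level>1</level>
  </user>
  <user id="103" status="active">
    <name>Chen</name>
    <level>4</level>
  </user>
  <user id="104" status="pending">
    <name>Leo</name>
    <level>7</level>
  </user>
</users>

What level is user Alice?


Finding user: Alice
<level>2</level>

ANSWER: 2


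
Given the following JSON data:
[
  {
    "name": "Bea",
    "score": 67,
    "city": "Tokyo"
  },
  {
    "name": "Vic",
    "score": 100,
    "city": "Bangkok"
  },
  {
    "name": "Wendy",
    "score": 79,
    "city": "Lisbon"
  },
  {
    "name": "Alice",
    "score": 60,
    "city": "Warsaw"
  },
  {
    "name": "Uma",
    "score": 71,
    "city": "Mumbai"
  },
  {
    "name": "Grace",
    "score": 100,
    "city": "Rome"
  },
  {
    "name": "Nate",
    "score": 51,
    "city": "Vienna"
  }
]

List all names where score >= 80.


Filtering records where score >= 80:
  Bea (score=67) -> no
  Vic (score=100) -> YES
  Wendy (score=79) -> no
  Alice (score=60) -> no
  Uma (score=71) -> no
  Grace (score=100) -> YES
  Nate (score=51) -> no


ANSWER: Vic, Grace


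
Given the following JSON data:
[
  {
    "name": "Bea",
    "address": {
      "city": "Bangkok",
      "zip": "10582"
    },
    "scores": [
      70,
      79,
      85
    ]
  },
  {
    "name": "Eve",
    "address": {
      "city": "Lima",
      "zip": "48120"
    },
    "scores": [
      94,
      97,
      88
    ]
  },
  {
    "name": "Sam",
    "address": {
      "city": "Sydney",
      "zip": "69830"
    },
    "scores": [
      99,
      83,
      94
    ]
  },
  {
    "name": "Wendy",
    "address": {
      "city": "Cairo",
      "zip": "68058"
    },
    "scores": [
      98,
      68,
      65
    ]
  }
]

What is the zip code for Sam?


Path: records[2].address.zip
Value: 69830

ANSWER: 69830


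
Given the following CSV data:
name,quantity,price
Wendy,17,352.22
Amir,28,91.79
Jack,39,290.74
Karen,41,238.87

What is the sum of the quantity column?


Values in 'quantity' column:
  Row 1: 17
  Row 2: 28
  Row 3: 39
  Row 4: 41
Sum = 17 + 28 + 39 + 41 = 125

ANSWER: 125


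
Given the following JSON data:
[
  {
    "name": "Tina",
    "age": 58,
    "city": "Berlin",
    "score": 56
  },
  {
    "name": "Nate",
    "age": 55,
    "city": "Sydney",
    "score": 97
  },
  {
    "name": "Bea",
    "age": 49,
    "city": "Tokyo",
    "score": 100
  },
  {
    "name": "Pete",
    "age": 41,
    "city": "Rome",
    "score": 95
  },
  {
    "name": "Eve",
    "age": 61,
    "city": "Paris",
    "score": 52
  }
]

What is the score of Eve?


Looking up record where name = Eve
Record index: 4
Field 'score' = 52

ANSWER: 52


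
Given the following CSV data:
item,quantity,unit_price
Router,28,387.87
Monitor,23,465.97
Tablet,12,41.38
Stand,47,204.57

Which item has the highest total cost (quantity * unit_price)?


Computing row totals:
  Router: 10860.36
  Monitor: 10717.31
  Tablet: 496.56
  Stand: 9614.79
Maximum: Router (10860.36)

ANSWER: Router


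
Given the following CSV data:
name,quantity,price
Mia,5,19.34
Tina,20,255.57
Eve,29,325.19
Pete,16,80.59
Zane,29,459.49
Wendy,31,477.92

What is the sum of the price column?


Values in 'price' column:
  Row 1: 19.34
  Row 2: 255.57
  Row 3: 325.19
  Row 4: 80.59
  Row 5: 459.49
  Row 6: 477.92
Sum = 19.34 + 255.57 + 325.19 + 80.59 + 459.49 + 477.92 = 1618.1

ANSWER: 1618.1


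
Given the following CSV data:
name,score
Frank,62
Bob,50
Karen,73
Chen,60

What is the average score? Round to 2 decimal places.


Scores: 62, 50, 73, 60
Sum = 245
Count = 4
Average = 245 / 4 = 61.25

ANSWER: 61.25


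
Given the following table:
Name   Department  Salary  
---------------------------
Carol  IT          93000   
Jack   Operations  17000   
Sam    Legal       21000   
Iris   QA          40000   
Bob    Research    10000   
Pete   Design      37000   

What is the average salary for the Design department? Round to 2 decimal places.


Design department members:
  Pete: 37000
Sum = 37000
Count = 1
Average = 37000 / 1 = 37000.00

ANSWER: 37000.00


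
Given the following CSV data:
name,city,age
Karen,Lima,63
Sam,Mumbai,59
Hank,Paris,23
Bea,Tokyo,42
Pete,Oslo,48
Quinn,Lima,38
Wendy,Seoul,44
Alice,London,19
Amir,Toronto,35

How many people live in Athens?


Scanning city column for 'Athens':
Total matches: 0

ANSWER: 0


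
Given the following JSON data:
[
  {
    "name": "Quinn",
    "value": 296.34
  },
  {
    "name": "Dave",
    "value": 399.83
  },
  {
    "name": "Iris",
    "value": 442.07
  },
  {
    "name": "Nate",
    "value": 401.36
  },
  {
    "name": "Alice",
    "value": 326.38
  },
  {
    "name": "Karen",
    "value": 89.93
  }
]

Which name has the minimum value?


Comparing values:
  Quinn: 296.34
  Dave: 399.83
  Iris: 442.07
  Nate: 401.36
  Alice: 326.38
  Karen: 89.93
Minimum: Karen (89.93)

ANSWER: Karen


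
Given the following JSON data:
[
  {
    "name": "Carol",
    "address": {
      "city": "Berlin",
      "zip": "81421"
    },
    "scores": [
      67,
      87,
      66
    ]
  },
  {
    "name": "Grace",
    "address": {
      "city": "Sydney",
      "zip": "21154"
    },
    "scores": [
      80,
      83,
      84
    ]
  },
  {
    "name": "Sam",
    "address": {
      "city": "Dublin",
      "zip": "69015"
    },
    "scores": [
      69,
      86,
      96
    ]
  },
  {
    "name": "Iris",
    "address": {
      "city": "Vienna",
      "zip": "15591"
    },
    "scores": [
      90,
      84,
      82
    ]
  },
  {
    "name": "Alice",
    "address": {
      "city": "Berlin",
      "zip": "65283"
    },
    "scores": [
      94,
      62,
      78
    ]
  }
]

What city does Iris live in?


Path: records[3].address.city
Value: Vienna

ANSWER: Vienna


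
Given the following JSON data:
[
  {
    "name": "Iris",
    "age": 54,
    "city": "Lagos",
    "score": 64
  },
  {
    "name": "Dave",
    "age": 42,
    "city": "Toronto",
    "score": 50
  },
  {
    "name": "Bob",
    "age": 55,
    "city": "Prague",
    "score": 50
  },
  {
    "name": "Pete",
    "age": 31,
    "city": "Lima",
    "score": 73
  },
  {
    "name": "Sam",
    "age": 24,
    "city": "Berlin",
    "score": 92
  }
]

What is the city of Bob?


Looking up record where name = Bob
Record index: 2
Field 'city' = Prague

ANSWER: Prague


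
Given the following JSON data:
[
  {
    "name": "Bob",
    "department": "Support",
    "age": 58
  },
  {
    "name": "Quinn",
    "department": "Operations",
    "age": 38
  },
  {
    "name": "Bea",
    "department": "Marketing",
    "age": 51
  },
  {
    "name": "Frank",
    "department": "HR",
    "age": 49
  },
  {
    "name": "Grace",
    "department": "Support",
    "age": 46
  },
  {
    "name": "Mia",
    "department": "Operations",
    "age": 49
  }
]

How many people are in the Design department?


Scanning records for department = Design
  No matches found
Count: 0

ANSWER: 0


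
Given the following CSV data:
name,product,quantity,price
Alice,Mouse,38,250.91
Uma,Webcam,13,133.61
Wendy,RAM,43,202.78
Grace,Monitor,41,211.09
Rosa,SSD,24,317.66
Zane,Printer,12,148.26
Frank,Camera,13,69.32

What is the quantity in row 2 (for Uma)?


Row 2: Uma
Column 'quantity' = 13

ANSWER: 13


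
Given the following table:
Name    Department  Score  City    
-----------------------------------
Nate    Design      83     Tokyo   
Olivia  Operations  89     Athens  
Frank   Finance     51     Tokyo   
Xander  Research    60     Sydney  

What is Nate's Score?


Row 1: Nate
Score = 83

ANSWER: 83


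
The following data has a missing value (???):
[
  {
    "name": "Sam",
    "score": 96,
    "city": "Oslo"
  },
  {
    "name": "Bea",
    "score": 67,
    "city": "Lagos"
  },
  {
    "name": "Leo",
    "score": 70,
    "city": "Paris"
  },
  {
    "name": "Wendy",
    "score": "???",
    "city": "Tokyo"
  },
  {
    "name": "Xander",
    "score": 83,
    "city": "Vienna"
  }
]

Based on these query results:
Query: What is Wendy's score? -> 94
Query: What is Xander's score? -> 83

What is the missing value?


The missing value is Wendy's score
From query: Wendy's score = 94

ANSWER: 94


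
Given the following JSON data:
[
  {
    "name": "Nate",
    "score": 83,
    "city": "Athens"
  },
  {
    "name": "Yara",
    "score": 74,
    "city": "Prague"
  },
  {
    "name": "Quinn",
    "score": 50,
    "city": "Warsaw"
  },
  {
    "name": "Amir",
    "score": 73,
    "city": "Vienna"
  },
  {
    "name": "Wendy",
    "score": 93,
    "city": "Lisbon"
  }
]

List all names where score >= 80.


Filtering records where score >= 80:
  Nate (score=83) -> YES
  Yara (score=74) -> no
  Quinn (score=50) -> no
  Amir (score=73) -> no
  Wendy (score=93) -> YES


ANSWER: Nate, Wendy


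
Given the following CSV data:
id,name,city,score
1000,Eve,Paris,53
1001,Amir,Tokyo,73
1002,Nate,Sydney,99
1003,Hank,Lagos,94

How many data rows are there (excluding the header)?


Counting rows (excluding header):
Header: id,name,city,score
Data rows: 4

ANSWER: 4


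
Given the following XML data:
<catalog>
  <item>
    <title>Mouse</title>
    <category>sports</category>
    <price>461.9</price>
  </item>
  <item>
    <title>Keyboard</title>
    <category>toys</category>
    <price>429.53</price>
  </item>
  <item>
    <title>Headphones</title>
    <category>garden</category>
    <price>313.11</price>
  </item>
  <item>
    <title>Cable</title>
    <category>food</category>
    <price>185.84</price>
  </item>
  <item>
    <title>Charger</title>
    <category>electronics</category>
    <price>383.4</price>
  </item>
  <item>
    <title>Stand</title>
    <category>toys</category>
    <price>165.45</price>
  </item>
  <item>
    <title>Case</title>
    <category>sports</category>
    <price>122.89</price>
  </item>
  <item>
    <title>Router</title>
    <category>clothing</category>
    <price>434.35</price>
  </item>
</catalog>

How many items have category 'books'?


Scanning <item> elements for <category>books</category>:
Count: 0

ANSWER: 0


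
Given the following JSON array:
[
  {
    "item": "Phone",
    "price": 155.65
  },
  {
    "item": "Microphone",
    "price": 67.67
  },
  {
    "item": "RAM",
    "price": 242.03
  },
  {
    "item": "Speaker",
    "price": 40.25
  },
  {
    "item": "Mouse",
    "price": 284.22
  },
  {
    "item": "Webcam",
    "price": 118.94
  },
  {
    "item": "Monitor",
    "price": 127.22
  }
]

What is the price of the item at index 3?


Array index 3 -> Speaker
price = 40.25

ANSWER: 40.25


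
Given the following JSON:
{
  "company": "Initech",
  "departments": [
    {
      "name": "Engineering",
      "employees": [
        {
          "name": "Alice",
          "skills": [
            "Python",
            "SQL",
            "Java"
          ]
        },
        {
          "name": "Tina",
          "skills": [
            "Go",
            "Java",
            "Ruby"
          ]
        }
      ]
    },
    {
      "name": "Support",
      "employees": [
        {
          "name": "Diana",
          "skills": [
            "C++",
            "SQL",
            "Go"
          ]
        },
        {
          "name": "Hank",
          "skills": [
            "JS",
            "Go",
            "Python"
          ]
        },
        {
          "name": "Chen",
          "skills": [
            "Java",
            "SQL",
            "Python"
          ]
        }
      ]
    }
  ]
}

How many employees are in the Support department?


Path: departments[1].employees
Count: 3

ANSWER: 3


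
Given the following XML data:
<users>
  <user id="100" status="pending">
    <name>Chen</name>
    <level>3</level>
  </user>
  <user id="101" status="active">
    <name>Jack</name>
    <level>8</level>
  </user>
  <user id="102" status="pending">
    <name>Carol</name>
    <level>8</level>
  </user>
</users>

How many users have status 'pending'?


Counting users with status='pending':
  Chen (id=100) -> MATCH
  Carol (id=102) -> MATCH
Count: 2

ANSWER: 2


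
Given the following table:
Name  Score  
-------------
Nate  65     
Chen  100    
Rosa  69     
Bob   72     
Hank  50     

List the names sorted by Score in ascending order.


Sorting by Score (ascending):
  Hank: 50
  Nate: 65
  Rosa: 69
  Bob: 72
  Chen: 100


ANSWER: Hank, Nate, Rosa, Bob, Chen
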